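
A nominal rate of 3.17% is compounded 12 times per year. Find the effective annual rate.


Formula: EAR = (1 + r/m)^m - 1
Period rate: r/m = 0.0317 / 12 = 0.002642
Compounding: (1 + 0.002642)^12 = 1.032165
EAR = 1.032165 - 1 = 0.032165

0.032165


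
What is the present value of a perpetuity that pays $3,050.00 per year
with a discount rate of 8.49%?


Formula: PV = C / r
Substituting: PV = $3,050.00 / 0.0849
PV = $35,924.62

$35,924.62


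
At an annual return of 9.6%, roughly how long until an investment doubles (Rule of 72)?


Formula: Years ≈ 72 / r
Substituting: Years ≈ 72 / 9.6
Years ≈ 7.5

7.5 years


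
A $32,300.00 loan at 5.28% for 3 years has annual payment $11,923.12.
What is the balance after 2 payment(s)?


Formula: Balance = PV*(1+r)^k - PMT*((1+r)^k - 1)/r
Growth: (1 + 0.0528)^2 = 1.108388
Accumulated factor: ((1+r)^k - 1)/r = 2.0528
Balance = $32,300.00 * 1.108388 - $11,923.12 * 2.0528
Balance = $11,325.15

$11,325.15


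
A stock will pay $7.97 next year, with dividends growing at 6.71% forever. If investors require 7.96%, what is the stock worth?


Formula: P = D1 / (r - g)
Spread: r - g = 0.0796 - 0.0671 = 0.0125
Substituting: P = $7.97 / 0.0125
P = $637.60

$637.60


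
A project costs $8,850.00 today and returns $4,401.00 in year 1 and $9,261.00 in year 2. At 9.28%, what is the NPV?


Formula: NPV = C0 + C1/(1+r) + C2/(1+r)^2
Discount C1: $4,401.00 / (1 + 0.0928) = $4,027.27
Discount C2: $9,261.00 / (1 + 0.0928)^2 = $7,754.91
NPV = -$8,850.00 + $4,027.27 + $7,754.91 = $2,932.17

$2,932.17


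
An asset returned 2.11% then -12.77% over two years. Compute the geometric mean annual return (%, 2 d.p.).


Formula: Geometric mean = ((1+r1)*(1+r2))^(1/2) - 1
Product: (1 + 0.0211) * (1 + -0.1277) = 1.0211 * 0.8723 = 0.890706
Square root: 0.890706^0.5 = 0.943772
Geometric mean = 0.943772 - 1 = -0.056228
As percentage: -5.62%

-5.62%


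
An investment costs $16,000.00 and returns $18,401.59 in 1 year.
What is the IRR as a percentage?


Formula: IRR = C1/C0 - 1
Substituting: IRR = $18,401.59 / $16,000.00 - 1
Ratio: 1.150099 - 1 = 0.150099
IRR = 15.0099%

15.0099%


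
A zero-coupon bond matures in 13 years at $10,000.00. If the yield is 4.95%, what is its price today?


Formula: Price = FV / (1 + r)^n
Substituting: Price = $10,000.00 / (1 + 0.0495)^13
Discount factor: (1.0495)^13 = 1.874009
Price = $10,000.00 / 1.874009 = $5,336.15

$5,336.15


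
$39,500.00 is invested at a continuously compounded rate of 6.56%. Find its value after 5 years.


Formula: FV = P * e^(r*t)
Exponent: r*t = 0.0656 * 5 = 0.328
e^(0.328) = 1.388189
FV = $39,500.00 * 1.388189 = $54,833.46

$54,833.46


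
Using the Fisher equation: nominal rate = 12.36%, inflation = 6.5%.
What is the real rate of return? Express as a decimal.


Formula: (1 + r_real) = (1 + r_nom) / (1 + inflation)
Substituting: (1 + r_real) = 1.1236 / 1.065
(1 + r_real) = 1.055023
r_real = 1.055023 - 1 = 0.055023

0.055023


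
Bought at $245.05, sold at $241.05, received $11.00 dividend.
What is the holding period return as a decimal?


Formula: HPR = (P1 - P0 + D) / P0
Gain: $241.05 - $245.05 + $11.00 = $7.00
HPR = $7.00 / $245.05 = 0.0286

0.0286


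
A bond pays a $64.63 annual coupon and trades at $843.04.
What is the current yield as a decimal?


Formula: Current yield = annual coupon / price
Substituting: CY = $64.63 / $843.04
CY = 0.076663

0.076663


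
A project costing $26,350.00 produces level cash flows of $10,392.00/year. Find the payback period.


Formula: Payback = investment / annual cash flow
Substituting: Payback = $26,350.00 / $10,392.00
Payback = 2.5356 years

2.5356 years


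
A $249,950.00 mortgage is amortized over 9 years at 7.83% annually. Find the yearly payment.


Formula: PMT = PV * r / (1 - (1+r)^(-n))
Denominator: 1 - (1 + 0.0783)^(-9) = 0.492608
Numerator: $249,950.00 * 0.0783 = 19571.085
PMT = 19571.085 / 0.492608 = $39,729.53

$39,729.53


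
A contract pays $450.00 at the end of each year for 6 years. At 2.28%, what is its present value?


Formula: PV = PMT * (1 - (1+r)^(-n)) / r
Discount factor: (1 + 0.0228)^(-6) = 0.873485
Bracket: 1 - 0.873485 = 0.126515
PV = $450.00 * 0.126515 / 0.0228 = $2,497.00

$2,497.00


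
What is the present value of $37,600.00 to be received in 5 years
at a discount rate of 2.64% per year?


Formula: PV = FV / (1 + r)^n
Substituting: PV = $37,600.00 / (1 + 0.0264)^5
Discount factor: (1.0264)^5 = 1.139156
PV = $37,600.00 / 1.139156 = $33,006.89

$33,006.89


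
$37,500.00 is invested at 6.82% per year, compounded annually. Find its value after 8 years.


Formula: FV = P * (1 + r)^n
Substituting: FV = $37,500.00 * (1 + 0.0682)^8
Growth factor: (1.0682)^8 = 1.695199
FV = $37,500.00 * 1.695199 = $63,569.95

$63,569.95


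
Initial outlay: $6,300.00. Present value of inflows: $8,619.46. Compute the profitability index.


Formula: PI = PV(cash flows) / initial investment
Substituting: PI = $8,619.46 / $6,300.00
PI = 1.3682

1.3682


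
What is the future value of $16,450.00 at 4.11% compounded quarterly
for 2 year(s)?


Formula: FV = P * (1 + r/m)^(m*t)
Period rate: r/m = 0.0411 / 4 = 0.010275
Total periods: m*t = 4 * 2 = 8
Growth factor: (1 + 0.010275)^8 = 1.085218
FV = $16,450.00 * 1.085218 = $17,851.83

$17,851.83


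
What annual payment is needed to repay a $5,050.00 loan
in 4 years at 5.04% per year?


Formula: PMT = PV * r / (1 - (1+r)^(-n))
Denominator: 1 - (1 + 0.0504)^(-4) = 0.17855
Numerator: $5,050.00 * 0.0504 = 254.52
PMT = 254.52 / 0.17855 = $1,425.48

$1,425.48


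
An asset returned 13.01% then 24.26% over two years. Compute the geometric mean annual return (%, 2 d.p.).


Formula: Geometric mean = ((1+r1)*(1+r2))^(1/2) - 1
Product: (1 + 0.1301) * (1 + 0.2426) = 1.1301 * 1.2426 = 1.404262
Square root: 1.404262^0.5 = 1.185016
Geometric mean = 1.185016 - 1 = 0.185016
As percentage: 18.50%

18.50%


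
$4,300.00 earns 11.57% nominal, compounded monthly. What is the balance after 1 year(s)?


Formula: FV = P * (1 + r/m)^(m*t)
Period rate: r/m = 0.1157 / 12 = 0.009642
Total periods: m*t = 12 * 1 = 12
Growth factor: (1 + 0.009642)^12 = 1.122037
FV = $4,300.00 * 1.122037 = $4,824.76

$4,824.76


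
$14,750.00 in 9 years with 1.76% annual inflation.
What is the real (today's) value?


Formula: Real value = nominal / (1 + inflation)^years
Price level: (1 + 0.0176)^9 = 1.170022
Real value = $14,750.00 / 1.170022 = $12,606.60

$12,606.60


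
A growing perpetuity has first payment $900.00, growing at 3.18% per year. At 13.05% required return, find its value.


Formula: PV = C / (r - g)
Spread: r - g = 0.1305 - 0.0318 = 0.0987
Substituting: PV = $900.00 / 0.0987
PV = $9,118.54

$9,118.54


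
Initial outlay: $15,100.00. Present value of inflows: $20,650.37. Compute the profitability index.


Formula: PI = PV(cash flows) / initial investment
Substituting: PI = $20,650.37 / $15,100.00
PI = 1.3676

1.3676


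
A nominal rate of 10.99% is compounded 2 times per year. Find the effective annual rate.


Formula: EAR = (1 + r/m)^m - 1
Period rate: r/m = 0.1099 / 2 = 0.05495
Compounding: (1 + 0.05495)^2 = 1.11292
EAR = 1.11292 - 1 = 0.11292

0.11292


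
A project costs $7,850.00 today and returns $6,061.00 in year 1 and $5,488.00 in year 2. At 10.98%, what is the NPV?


Formula: NPV = C0 + C1/(1+r) + C2/(1+r)^2
Discount C1: $6,061.00 / (1 + 0.1098) = $5,461.34
Discount C2: $5,488.00 / (1 + 0.1098)^2 = $4,455.79
NPV = -$7,850.00 + $5,461.34 + $4,455.79 = $2,067.13

$2,067.13


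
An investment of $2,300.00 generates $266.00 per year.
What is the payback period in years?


Formula: Payback = investment / annual cash flow
Substituting: Payback = $2,300.00 / $266.00
Payback = 8.6466 years

8.6466 years


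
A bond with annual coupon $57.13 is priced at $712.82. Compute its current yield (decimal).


Formula: Current yield = annual coupon / price
Substituting: CY = $57.13 / $712.82
CY = 0.080146

0.080146


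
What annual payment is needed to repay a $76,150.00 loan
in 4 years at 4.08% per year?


Formula: PMT = PV * r / (1 - (1+r)^(-n))
Denominator: 1 - (1 + 0.0408)^(-4) = 0.147821
Numerator: $76,150.00 * 0.0408 = 3106.92
PMT = 3106.92 / 0.147821 = $21,018.13

$21,018.13


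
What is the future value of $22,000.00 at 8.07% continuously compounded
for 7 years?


Formula: FV = P * e^(r*t)
Exponent: r*t = 0.0807 * 7 = 0.5649
e^(0.5649) = 1.759272
FV = $22,000.00 * 1.759272 = $38,703.98

$38,703.98


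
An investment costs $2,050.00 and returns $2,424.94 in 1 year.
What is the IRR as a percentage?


Formula: IRR = C1/C0 - 1
Substituting: IRR = $2,424.94 / $2,050.00 - 1
Ratio: 1.182898 - 1 = 0.182898
IRR = 18.2898%

18.2898%


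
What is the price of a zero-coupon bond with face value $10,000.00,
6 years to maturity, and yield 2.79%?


Formula: Price = FV / (1 + r)^n
Substituting: Price = $10,000.00 / (1 + 0.0279)^6
Discount factor: (1.0279)^6 = 1.17952
Price = $10,000.00 / 1.17952 = $8,478.03

$8,478.03


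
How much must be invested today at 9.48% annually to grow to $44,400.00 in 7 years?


Formula: PV = FV / (1 + r)^n
Substituting: PV = $44,400.00 / (1 + 0.0948)^7
Discount factor: (1.0948)^7 = 1.88514
PV = $44,400.00 / 1.88514 = $23,552.63

$23,552.63


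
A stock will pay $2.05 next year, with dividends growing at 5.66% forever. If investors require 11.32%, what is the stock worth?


Formula: P = D1 / (r - g)
Spread: r - g = 0.1132 - 0.0566 = 0.0566
Substituting: P = $2.05 / 0.0566
P = $36.22

$36.22


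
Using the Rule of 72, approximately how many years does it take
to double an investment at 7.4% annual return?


Formula: Years ≈ 72 / r
Substituting: Years ≈ 72 / 7.4
Years ≈ 9.7

9.7 years


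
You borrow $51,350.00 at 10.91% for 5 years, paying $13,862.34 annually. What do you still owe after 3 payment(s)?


Formula: Balance = PV*(1+r)^k - PMT*((1+r)^k - 1)/r
Growth: (1 + 0.1091)^3 = 1.364307
Accumulated factor: ((1+r)^k - 1)/r = 3.339203
Balance = $51,350.00 * 1.364307 - $13,862.34 * 3.339203
Balance = $23,768.00

$23,768.00


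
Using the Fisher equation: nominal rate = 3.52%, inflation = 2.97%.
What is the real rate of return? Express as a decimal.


Formula: (1 + r_real) = (1 + r_nom) / (1 + inflation)
Substituting: (1 + r_real) = 1.0352 / 1.0297
(1 + r_real) = 1.005341
r_real = 1.005341 - 1 = 0.005341

0.005341


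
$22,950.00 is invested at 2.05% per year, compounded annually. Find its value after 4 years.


Formula: FV = P * (1 + r)^n
Substituting: FV = $22,950.00 * (1 + 0.0205)^4
Growth factor: (1.0205)^4 = 1.084556
FV = $22,950.00 * 1.084556 = $24,890.56

$24,890.56


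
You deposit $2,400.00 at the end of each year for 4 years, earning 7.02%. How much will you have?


Formula: FV = PMT * ((1+r)^n - 1) / r
Growth factor: (1 + 0.0702)^4 = 1.311776
Numerator: 1.311776 - 1 = 0.311776
FV = $2,400.00 * 0.311776 / 0.0702 = $10,659.02

$10,659.02


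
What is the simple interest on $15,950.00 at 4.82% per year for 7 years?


Formula: I = P * r * t
Substituting: I = $15,950.00 * 0.0482 * 7
Step: I = $15,950.00 * 0.3374
I = $5,381.53

$5,381.53


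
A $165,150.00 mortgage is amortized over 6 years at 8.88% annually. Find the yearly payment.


Formula: PMT = PV * r / (1 - (1+r)^(-n))
Denominator: 1 - (1 + 0.0888)^(-6) = 0.399779
Numerator: $165,150.00 * 0.0888 = 14665.32
PMT = 14665.32 / 0.399779 = $36,683.59

$36,683.59


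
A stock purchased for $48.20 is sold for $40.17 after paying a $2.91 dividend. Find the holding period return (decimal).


Formula: HPR = (P1 - P0 + D) / P0
Gain: $40.17 - $48.20 + $2.91 = -$5.12
HPR = -$5.12 / $48.20 = -0.1062

-0.1062


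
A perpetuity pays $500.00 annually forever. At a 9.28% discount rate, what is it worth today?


Formula: PV = C / r
Substituting: PV = $500.00 / 0.0928
PV = $5,387.93

$5,387.93


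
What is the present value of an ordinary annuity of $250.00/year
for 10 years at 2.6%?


Formula: PV = PMT * (1 - (1+r)^(-n)) / r
Discount factor: (1 + 0.026)^(-10) = 0.773618
Bracket: 1 - 0.773618 = 0.226382
PV = $250.00 * 0.226382 / 0.026 = $2,176.75

$2,176.75


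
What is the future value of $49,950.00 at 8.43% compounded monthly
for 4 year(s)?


Formula: FV = P * (1 + r/m)^(m*t)
Period rate: r/m = 0.0843 / 12 = 0.007025
Total periods: m*t = 12 * 4 = 48
Growth factor: (1 + 0.007025)^48 = 1.399369
FV = $49,950.00 * 1.399369 = $69,898.46

$69,898.46


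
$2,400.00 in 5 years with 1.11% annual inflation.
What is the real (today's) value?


Formula: Real value = nominal / (1 + inflation)^years
Price level: (1 + 0.0111)^5 = 1.056746
Real value = $2,400.00 / 1.056746 = $2,271.12

$2,271.12


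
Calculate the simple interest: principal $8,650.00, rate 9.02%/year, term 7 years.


Formula: I = P * r * t
Substituting: I = $8,650.00 * 0.0902 * 7
Step: I = $8,650.00 * 0.6314
I = $5,461.61

$5,461.61


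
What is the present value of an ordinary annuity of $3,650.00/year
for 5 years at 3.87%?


Formula: PV = PMT * (1 - (1+r)^(-n)) / r
Discount factor: (1 + 0.0387)^(-5) = 0.827083
Bracket: 1 - 0.827083 = 0.172917
PV = $3,650.00 * 0.172917 / 0.0387 = $16,308.66

$16,308.66


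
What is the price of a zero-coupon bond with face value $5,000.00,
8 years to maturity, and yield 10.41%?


Formula: Price = FV / (1 + r)^n
Substituting: Price = $5,000.00 / (1 + 0.1041)^8
Discount factor: (1.1041)^8 = 2.208347
Price = $5,000.00 / 2.208347 = $2,264.14

$2,264.14


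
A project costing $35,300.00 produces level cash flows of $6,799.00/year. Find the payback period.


Formula: Payback = investment / annual cash flow
Substituting: Payback = $35,300.00 / $6,799.00
Payback = 5.1919 years

5.1919 years


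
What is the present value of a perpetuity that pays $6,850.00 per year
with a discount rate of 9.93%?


Formula: PV = C / r
Substituting: PV = $6,850.00 / 0.0993
PV = $68,982.88

$68,982.88


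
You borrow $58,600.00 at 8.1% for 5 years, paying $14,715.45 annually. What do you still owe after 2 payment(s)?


Formula: Balance = PV*(1+r)^k - PMT*((1+r)^k - 1)/r
Growth: (1 + 0.081)^2 = 1.168561
Accumulated factor: ((1+r)^k - 1)/r = 2.081
Balance = $58,600.00 * 1.168561 - $14,715.45 * 2.081
Balance = $37,854.82

$37,854.82


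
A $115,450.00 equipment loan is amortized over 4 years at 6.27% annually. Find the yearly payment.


Formula: PMT = PV * r / (1 - (1+r)^(-n))
Denominator: 1 - (1 + 0.0627)^(-4) = 0.215926
Numerator: $115,450.00 * 0.0627 = 7238.715
PMT = 7238.715 / 0.215926 = $33,524.12

$33,524.12


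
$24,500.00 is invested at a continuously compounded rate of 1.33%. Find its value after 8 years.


Formula: FV = P * e^(r*t)
Exponent: r*t = 0.0133 * 8 = 0.1064
e^(0.1064) = 1.112267
FV = $24,500.00 * 1.112267 = $27,250.53

$27,250.53


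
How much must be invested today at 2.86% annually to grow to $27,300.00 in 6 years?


Formula: PV = FV / (1 + r)^n
Substituting: PV = $27,300.00 / (1 + 0.0286)^6
Discount factor: (1.0286)^6 = 1.184347
PV = $27,300.00 / 1.184347 = $23,050.67

$23,050.67


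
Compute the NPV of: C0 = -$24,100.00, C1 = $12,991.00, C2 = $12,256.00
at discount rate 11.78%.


Formula: NPV = C0 + C1/(1+r) + C2/(1+r)^2
Discount C1: $12,991.00 / (1 + 0.1178) = $11,621.94
Discount C2: $12,256.00 / (1 + 0.1178)^2 = $9,808.91
NPV = -$24,100.00 + $11,621.94 + $9,808.91 = -$2,669.16

-$2,669.16


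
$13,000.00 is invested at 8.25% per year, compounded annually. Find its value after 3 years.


Formula: FV = P * (1 + r)^n
Substituting: FV = $13,000.00 * (1 + 0.0825)^3
Growth factor: (1.0825)^3 = 1.26848
FV = $13,000.00 * 1.26848 = $16,490.24

$16,490.24


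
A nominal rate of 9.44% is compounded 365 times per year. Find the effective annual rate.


Formula: EAR = (1 + r/m)^m - 1
Period rate: r/m = 0.0944 / 365 = 0.000259
Compounding: (1 + 0.000259)^365 = 1.098986
EAR = 1.098986 - 1 = 0.098986

0.098986


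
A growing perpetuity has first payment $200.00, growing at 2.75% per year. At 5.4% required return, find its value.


Formula: PV = C / (r - g)
Spread: r - g = 0.054 - 0.0275 = 0.0265
Substituting: PV = $200.00 / 0.0265
PV = $7,547.17

$7,547.17


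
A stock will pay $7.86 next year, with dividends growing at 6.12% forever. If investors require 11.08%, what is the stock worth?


Formula: P = D1 / (r - g)
Spread: r - g = 0.1108 - 0.0612 = 0.0496
Substituting: P = $7.86 / 0.0496
P = $158.47

$158.47


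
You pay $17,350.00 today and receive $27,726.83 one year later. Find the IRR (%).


Formula: IRR = C1/C0 - 1
Substituting: IRR = $27,726.83 / $17,350.00 - 1
Ratio: 1.598088 - 1 = 0.598088
IRR = 59.8088%

59.8088%


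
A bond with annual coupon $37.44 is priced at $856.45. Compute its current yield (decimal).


Formula: Current yield = annual coupon / price
Substituting: CY = $37.44 / $856.45
CY = 0.043715

0.043715


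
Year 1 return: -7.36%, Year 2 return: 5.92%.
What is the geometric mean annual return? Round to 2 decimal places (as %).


Formula: Geometric mean = ((1+r1)*(1+r2))^(1/2) - 1
Product: (1 + -0.0736) * (1 + 0.0592) = 0.9264 * 1.0592 = 0.981243
Square root: 0.981243^0.5 = 0.990577
Geometric mean = 0.990577 - 1 = -0.009423
As percentage: -0.94%

-0.94%


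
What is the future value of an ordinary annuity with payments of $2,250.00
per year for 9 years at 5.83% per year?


Formula: FV = PMT * ((1+r)^n - 1) / r
Growth factor: (1 + 0.0583)^9 = 1.665249
Numerator: 1.665249 - 1 = 0.665249
FV = $2,250.00 * 0.665249 / 0.0583 = $25,674.27

$25,674.27


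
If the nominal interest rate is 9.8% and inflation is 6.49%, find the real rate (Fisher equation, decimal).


Formula: (1 + r_real) = (1 + r_nom) / (1 + inflation)
Substituting: (1 + r_real) = 1.098 / 1.0649
(1 + r_real) = 1.031083
r_real = 1.031083 - 1 = 0.031083

0.031083


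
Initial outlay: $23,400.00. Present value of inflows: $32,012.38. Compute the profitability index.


Formula: PI = PV(cash flows) / initial investment
Substituting: PI = $32,012.38 / $23,400.00
PI = 1.3681

1.3681


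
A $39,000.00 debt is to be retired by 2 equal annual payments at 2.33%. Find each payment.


Formula: PMT = PV * r / (1 - (1+r)^(-n))
Denominator: 1 - (1 + 0.0233)^(-2) = 0.04502
Numerator: $39,000.00 * 0.0233 = 908.7
PMT = 908.7 / 0.04502 = $20,184.14

$20,184.14


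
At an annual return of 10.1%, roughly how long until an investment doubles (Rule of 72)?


Formula: Years ≈ 72 / r
Substituting: Years ≈ 72 / 10.1
Years ≈ 7.1

7.1 years


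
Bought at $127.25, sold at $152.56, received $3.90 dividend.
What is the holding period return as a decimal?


Formula: HPR = (P1 - P0 + D) / P0
Gain: $152.56 - $127.25 + $3.90 = $29.21
HPR = $29.21 / $127.25 = 0.2295

0.2295


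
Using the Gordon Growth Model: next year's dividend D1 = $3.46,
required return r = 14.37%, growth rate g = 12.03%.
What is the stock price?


Formula: P = D1 / (r - g)
Spread: r - g = 0.1437 - 0.1203 = 0.0234
Substituting: P = $3.46 / 0.0234
P = $147.86

$147.86


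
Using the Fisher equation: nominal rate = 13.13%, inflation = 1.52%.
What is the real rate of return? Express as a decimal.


Formula: (1 + r_real) = (1 + r_nom) / (1 + inflation)
Substituting: (1 + r_real) = 1.1313 / 1.0152
(1 + r_real) = 1.114362
r_real = 1.114362 - 1 = 0.114362

0.114362


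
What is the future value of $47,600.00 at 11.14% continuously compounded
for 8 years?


Formula: FV = P * e^(r*t)
Exponent: r*t = 0.1114 * 8 = 0.8912
e^(0.8912) = 2.438054
FV = $47,600.00 * 2.438054 = $116,051.35

$116,051.35


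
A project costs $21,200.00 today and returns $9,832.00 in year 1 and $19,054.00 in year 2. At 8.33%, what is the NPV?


Formula: NPV = C0 + C1/(1+r) + C2/(1+r)^2
Discount C1: $9,832.00 / (1 + 0.0833) = $9,075.97
Discount C2: $19,054.00 / (1 + 0.0833)^2 = $16,236.36
NPV = -$21,200.00 + $9,075.97 + $16,236.36 = $4,112.33

$4,112.33


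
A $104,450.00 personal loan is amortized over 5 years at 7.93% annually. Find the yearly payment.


Formula: PMT = PV * r / (1 - (1+r)^(-n))
Denominator: 1 - (1 + 0.0793)^(-5) = 0.317207
Numerator: $104,450.00 * 0.0793 = 8282.885
PMT = 8282.885 / 0.317207 = $26,111.93

$26,111.93


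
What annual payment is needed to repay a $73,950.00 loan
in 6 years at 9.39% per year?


Formula: PMT = PV * r / (1 - (1+r)^(-n))
Denominator: 1 - (1 + 0.0939)^(-6) = 0.416374
Numerator: $73,950.00 * 0.0939 = 6943.905
PMT = 6943.905 / 0.416374 = $16,677.07

$16,677.07


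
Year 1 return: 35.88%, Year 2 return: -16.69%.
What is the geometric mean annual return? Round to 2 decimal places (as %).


Formula: Geometric mean = ((1+r1)*(1+r2))^(1/2) - 1
Product: (1 + 0.3588) * (1 + -0.1669) = 1.3588 * 0.8331 = 1.132016
Square root: 1.132016^0.5 = 1.063963
Geometric mean = 1.063963 - 1 = 0.063963
As percentage: 6.40%

6.40%


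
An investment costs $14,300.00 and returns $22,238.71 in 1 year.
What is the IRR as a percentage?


Formula: IRR = C1/C0 - 1
Substituting: IRR = $22,238.71 / $14,300.00 - 1
Ratio: 1.555155 - 1 = 0.555155
IRR = 55.5155%

55.5155%


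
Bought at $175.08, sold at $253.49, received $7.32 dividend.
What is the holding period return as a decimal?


Formula: HPR = (P1 - P0 + D) / P0
Gain: $253.49 - $175.08 + $7.32 = $85.73
HPR = $85.73 / $175.08 = 0.4897

0.4897


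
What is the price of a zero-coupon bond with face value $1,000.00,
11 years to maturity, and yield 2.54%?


Formula: Price = FV / (1 + r)^n
Substituting: Price = $1,000.00 / (1 + 0.0254)^11
Discount factor: (1.0254)^11 = 1.31773
Price = $1,000.00 / 1.31773 = $758.88

$758.88


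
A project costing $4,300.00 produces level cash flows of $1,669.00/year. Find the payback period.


Formula: Payback = investment / annual cash flow
Substituting: Payback = $4,300.00 / $1,669.00
Payback = 2.5764 years

2.5764 years


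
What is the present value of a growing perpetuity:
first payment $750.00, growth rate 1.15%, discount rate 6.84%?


Formula: PV = C / (r - g)
Spread: r - g = 0.0684 - 0.0115 = 0.0569
Substituting: PV = $750.00 / 0.0569
PV = $13,181.02

$13,181.02


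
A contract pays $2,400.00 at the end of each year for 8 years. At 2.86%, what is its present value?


Formula: PV = PMT * (1 - (1+r)^(-n)) / r
Discount factor: (1 + 0.0286)^(-8) = 0.798046
Bracket: 1 - 0.798046 = 0.201954
PV = $2,400.00 * 0.201954 / 0.0286 = $16,947.20

$16,947.20


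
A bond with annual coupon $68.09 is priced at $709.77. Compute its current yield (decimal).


Formula: Current yield = annual coupon / price
Substituting: CY = $68.09 / $709.77
CY = 0.095932

0.095932


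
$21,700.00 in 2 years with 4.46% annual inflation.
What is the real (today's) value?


Formula: Real value = nominal / (1 + inflation)^years
Price level: (1 + 0.0446)^2 = 1.091189
Real value = $21,700.00 / 1.091189 = $19,886.56

$19,886.56


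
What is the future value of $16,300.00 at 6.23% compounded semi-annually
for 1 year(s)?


Formula: FV = P * (1 + r/m)^(m*t)
Period rate: r/m = 0.0623 / 2 = 0.03115
Total periods: m*t = 2 * 1 = 2
Growth factor: (1 + 0.03115)^2 = 1.06327
FV = $16,300.00 * 1.06327 = $17,331.31

$17,331.31


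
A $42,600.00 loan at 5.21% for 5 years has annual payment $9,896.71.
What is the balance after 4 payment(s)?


Formula: Balance = PV*(1+r)^k - PMT*((1+r)^k - 1)/r
Growth: (1 + 0.0521)^4 = 1.22526
Accumulated factor: ((1+r)^k - 1)/r = 4.323599
Balance = $42,600.00 * 1.22526 - $9,896.71 * 4.323599
Balance = $9,406.65

$9,406.65


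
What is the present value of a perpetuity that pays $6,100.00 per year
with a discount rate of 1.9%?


Formula: PV = C / r
Substituting: PV = $6,100.00 / 0.019
PV = $321,052.63

$321,052.63


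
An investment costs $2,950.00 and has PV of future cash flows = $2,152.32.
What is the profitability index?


Formula: PI = PV(cash flows) / initial investment
Substituting: PI = $2,152.32 / $2,950.00
PI = 0.7296

0.7296


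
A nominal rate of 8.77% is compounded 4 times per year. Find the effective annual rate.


Formula: EAR = (1 + r/m)^m - 1
Period rate: r/m = 0.0877 / 4 = 0.021925
Compounding: (1 + 0.021925)^4 = 1.090627
EAR = 1.090627 - 1 = 0.090627

0.090627


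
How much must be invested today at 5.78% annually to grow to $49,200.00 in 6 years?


Formula: PV = FV / (1 + r)^n
Substituting: PV = $49,200.00 / (1 + 0.0578)^6
Discount factor: (1.0578)^6 = 1.400946
PV = $49,200.00 / 1.400946 = $35,119.13

$35,119.13


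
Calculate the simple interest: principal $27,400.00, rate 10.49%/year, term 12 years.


Formula: I = P * r * t
Substituting: I = $27,400.00 * 0.1049 * 12
Step: I = $27,400.00 * 1.2588
I = $34,491.12

$34,491.12


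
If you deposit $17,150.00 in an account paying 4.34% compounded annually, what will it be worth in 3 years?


Formula: FV = P * (1 + r)^n
Substituting: FV = $17,150.00 * (1 + 0.0434)^3
Growth factor: (1.0434)^3 = 1.135932
FV = $17,150.00 * 1.135932 = $19,481.24

$19,481.24


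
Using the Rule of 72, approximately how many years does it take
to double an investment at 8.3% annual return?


Formula: Years ≈ 72 / r
Substituting: Years ≈ 72 / 8.3
Years ≈ 8.7

8.7 years


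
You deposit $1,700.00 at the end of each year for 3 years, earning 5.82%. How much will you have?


Formula: FV = PMT * ((1+r)^n - 1) / r
Growth factor: (1 + 0.0582)^3 = 1.184959
Numerator: 1.184959 - 1 = 0.184959
FV = $1,700.00 * 0.184959 / 0.0582 = $5,402.58

$5,402.58


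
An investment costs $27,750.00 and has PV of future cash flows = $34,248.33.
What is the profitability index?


Formula: PI = PV(cash flows) / initial investment
Substituting: PI = $34,248.33 / $27,750.00
PI = 1.2342

1.2342


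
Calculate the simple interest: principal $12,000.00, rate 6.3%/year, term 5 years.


Formula: I = P * r * t
Substituting: I = $12,000.00 * 0.063 * 5
Step: I = $12,000.00 * 0.315
I = $3,780.00

$3,780.00


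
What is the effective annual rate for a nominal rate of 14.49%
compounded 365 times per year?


Formula: EAR = (1 + r/m)^m - 1
Period rate: r/m = 0.1449 / 365 = 0.000397
Compounding: (1 + 0.000397)^365 = 1.155891
EAR = 1.155891 - 1 = 0.155891

0.155891


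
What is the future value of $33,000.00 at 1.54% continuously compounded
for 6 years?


Formula: FV = P * e^(r*t)
Exponent: r*t = 0.0154 * 6 = 0.0924
e^(0.0924) = 1.096803
FV = $33,000.00 * 1.096803 = $36,194.51

$36,194.51


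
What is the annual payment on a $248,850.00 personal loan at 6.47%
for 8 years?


Formula: PMT = PV * r / (1 - (1+r)^(-n))
Denominator: 1 - (1 + 0.0647)^(-8) = 0.394405
Numerator: $248,850.00 * 0.0647 = 16100.595
PMT = 16100.595 / 0.394405 = $40,822.45

$40,822.45


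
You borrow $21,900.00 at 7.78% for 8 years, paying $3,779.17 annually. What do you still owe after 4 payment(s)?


Formula: Balance = PV*(1+r)^k - PMT*((1+r)^k - 1)/r
Growth: (1 + 0.0778)^4 = 1.349437
Accumulated factor: ((1+r)^k - 1)/r = 4.491482
Balance = $21,900.00 * 1.349437 - $3,779.17 * 4.491482
Balance = $12,578.60

$12,578.60


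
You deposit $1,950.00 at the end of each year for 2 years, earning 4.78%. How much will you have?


Formula: FV = PMT * ((1+r)^n - 1) / r
Growth factor: (1 + 0.0478)^2 = 1.097885
Numerator: 1.097885 - 1 = 0.097885
FV = $1,950.00 * 0.097885 / 0.0478 = $3,993.21

$3,993.21


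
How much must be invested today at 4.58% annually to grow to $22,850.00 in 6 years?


Formula: PV = FV / (1 + r)^n
Substituting: PV = $22,850.00 / (1 + 0.0458)^6
Discount factor: (1.0458)^6 = 1.308253
PV = $22,850.00 / 1.308253 = $17,466.04

$17,466.04


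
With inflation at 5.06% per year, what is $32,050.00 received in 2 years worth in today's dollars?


Formula: Real value = nominal / (1 + inflation)^years
Price level: (1 + 0.0506)^2 = 1.10376
Real value = $32,050.00 / 1.10376 = $29,037.10

$29,037.10


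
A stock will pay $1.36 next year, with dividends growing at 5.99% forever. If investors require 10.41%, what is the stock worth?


Formula: P = D1 / (r - g)
Spread: r - g = 0.1041 - 0.0599 = 0.0442
Substituting: P = $1.36 / 0.0442
P = $30.77

$30.77


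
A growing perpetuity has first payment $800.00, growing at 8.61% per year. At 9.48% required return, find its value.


Formula: PV = C / (r - g)
Spread: r - g = 0.0948 - 0.0861 = 0.0087
Substituting: PV = $800.00 / 0.0087
PV = $91,954.02

$91,954.02


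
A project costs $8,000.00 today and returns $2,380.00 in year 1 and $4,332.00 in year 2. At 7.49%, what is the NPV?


Formula: NPV = C0 + C1/(1+r) + C2/(1+r)^2
Discount C1: $2,380.00 / (1 + 0.0749) = $2,214.16
Discount C2: $4,332.00 / (1 + 0.0749)^2 = $3,749.32
NPV = -$8,000.00 + $2,214.16 + $3,749.32 = -$2,036.52

-$2,036.52


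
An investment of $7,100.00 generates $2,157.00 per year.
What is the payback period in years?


Formula: Payback = investment / annual cash flow
Substituting: Payback = $7,100.00 / $2,157.00
Payback = 3.2916 years

3.2916 years


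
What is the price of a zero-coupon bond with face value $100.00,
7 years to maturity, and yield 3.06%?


Formula: Price = FV / (1 + r)^n
Substituting: Price = $100.00 / (1 + 0.0306)^7
Discount factor: (1.0306)^7 = 1.234898
Price = $100.00 / 1.234898 = $80.98

$80.98


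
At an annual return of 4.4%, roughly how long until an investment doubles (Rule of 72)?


Formula: Years ≈ 72 / r
Substituting: Years ≈ 72 / 4.4
Years ≈ 16.4

16.4 years


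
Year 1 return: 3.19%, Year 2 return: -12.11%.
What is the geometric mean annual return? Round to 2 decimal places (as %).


Formula: Geometric mean = ((1+r1)*(1+r2))^(1/2) - 1
Product: (1 + 0.0319) * (1 + -0.1211) = 1.0319 * 0.8789 = 0.906937
Square root: 0.906937^0.5 = 0.952332
Geometric mean = 0.952332 - 1 = -0.047668
As percentage: -4.77%

-4.77%


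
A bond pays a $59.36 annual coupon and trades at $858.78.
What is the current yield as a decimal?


Formula: Current yield = annual coupon / price
Substituting: CY = $59.36 / $858.78
CY = 0.069121

0.069121


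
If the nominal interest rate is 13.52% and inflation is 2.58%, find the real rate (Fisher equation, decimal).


Formula: (1 + r_real) = (1 + r_nom) / (1 + inflation)
Substituting: (1 + r_real) = 1.1352 / 1.0258
(1 + r_real) = 1.106648
r_real = 1.106648 - 1 = 0.106648

0.106648


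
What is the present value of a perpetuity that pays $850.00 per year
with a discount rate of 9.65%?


Formula: PV = C / r
Substituting: PV = $850.00 / 0.0965
PV = $8,808.29

$8,808.29


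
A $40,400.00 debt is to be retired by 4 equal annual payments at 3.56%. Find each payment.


Formula: PMT = PV * r / (1 - (1+r)^(-n))
Denominator: 1 - (1 + 0.0356)^(-4) = 0.130576
Numerator: $40,400.00 * 0.0356 = 1438.24
PMT = 1438.24 / 0.130576 = $11,014.62

$11,014.62


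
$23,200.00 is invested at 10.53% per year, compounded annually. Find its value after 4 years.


Formula: FV = P * (1 + r)^n
Substituting: FV = $23,200.00 * (1 + 0.1053)^4
Growth factor: (1.1053)^4 = 1.492522
FV = $23,200.00 * 1.492522 = $34,626.51

$34,626.51


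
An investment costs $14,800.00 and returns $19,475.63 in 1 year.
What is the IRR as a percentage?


Formula: IRR = C1/C0 - 1
Substituting: IRR = $19,475.63 / $14,800.00 - 1
Ratio: 1.315921 - 1 = 0.315921
IRR = 31.5921%

31.5921%


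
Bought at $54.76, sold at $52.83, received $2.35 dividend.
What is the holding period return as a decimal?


Formula: HPR = (P1 - P0 + D) / P0
Gain: $52.83 - $54.76 + $2.35 = $0.42
HPR = $0.42 / $54.76 = 0.0077

0.0077


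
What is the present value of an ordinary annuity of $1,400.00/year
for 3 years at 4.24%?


Formula: PV = PMT * (1 - (1+r)^(-n)) / r
Discount factor: (1 + 0.0424)^(-3) = 0.88287
Bracket: 1 - 0.88287 = 0.11713
PV = $1,400.00 * 0.11713 / 0.0424 = $3,867.50

$3,867.50


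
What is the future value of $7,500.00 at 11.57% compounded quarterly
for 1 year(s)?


Formula: FV = P * (1 + r/m)^(m*t)
Period rate: r/m = 0.1157 / 4 = 0.028925
Total periods: m*t = 4 * 1 = 4
Growth factor: (1 + 0.028925)^4 = 1.120817
FV = $7,500.00 * 1.120817 = $8,406.13

$8,406.13


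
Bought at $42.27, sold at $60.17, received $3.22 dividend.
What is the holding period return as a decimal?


Formula: HPR = (P1 - P0 + D) / P0
Gain: $60.17 - $42.27 + $3.22 = $21.12
HPR = $21.12 / $42.27 = 0.4996

0.4996


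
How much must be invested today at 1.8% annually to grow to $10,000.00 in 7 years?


Formula: PV = FV / (1 + r)^n
Substituting: PV = $10,000.00 / (1 + 0.018)^7
Discount factor: (1.018)^7 = 1.133012
PV = $10,000.00 / 1.133012 = $8,826.03

$8,826.03


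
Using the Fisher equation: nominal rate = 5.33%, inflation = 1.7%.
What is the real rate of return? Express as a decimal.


Formula: (1 + r_real) = (1 + r_nom) / (1 + inflation)
Substituting: (1 + r_real) = 1.0533 / 1.017
(1 + r_real) = 1.035693
r_real = 1.035693 - 1 = 0.035693

0.035693


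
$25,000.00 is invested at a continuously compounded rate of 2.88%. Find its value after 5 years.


Formula: FV = P * e^(r*t)
Exponent: r*t = 0.0288 * 5 = 0.144
e^(0.144) = 1.154884
FV = $25,000.00 * 1.154884 = $28,872.10

$28,872.10


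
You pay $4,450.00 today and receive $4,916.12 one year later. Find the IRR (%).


Formula: IRR = C1/C0 - 1
Substituting: IRR = $4,916.12 / $4,450.00 - 1
Ratio: 1.104746 - 1 = 0.104746
IRR = 10.4746%

10.4746%


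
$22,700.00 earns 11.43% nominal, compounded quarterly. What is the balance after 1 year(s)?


Formula: FV = P * (1 + r/m)^(m*t)
Period rate: r/m = 0.1143 / 4 = 0.028575
Total periods: m*t = 4 * 1 = 4
Growth factor: (1 + 0.028575)^4 = 1.119293
FV = $22,700.00 * 1.119293 = $25,407.96

$25,407.96


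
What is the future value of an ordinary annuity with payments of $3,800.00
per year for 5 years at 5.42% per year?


Formula: FV = PMT * ((1+r)^n - 1) / r
Growth factor: (1 + 0.0542)^5 = 1.302012
Numerator: 1.302012 - 1 = 0.302012
FV = $3,800.00 * 0.302012 / 0.0542 = $21,174.29

$21,174.29


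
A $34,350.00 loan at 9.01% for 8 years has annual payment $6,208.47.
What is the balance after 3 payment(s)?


Formula: Balance = PV*(1+r)^k - PMT*((1+r)^k - 1)/r
Growth: (1 + 0.0901)^3 = 1.295385
Accumulated factor: ((1+r)^k - 1)/r = 3.278418
Balance = $34,350.00 * 1.295385 - $6,208.47 * 3.278418
Balance = $24,142.53

$24,142.53


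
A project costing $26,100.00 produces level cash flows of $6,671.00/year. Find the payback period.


Formula: Payback = investment / annual cash flow
Substituting: Payback = $26,100.00 / $6,671.00
Payback = 3.9125 years

3.9125 years


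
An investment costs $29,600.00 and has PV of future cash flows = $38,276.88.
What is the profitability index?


Formula: PI = PV(cash flows) / initial investment
Substituting: PI = $38,276.88 / $29,600.00
PI = 1.2931

1.2931


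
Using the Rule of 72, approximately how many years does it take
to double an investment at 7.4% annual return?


Formula: Years ≈ 72 / r
Substituting: Years ≈ 72 / 7.4
Years ≈ 9.7

9.7 years


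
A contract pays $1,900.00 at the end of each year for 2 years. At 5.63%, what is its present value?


Formula: PV = PMT * (1 - (1+r)^(-n)) / r
Discount factor: (1 + 0.0563)^(-2) = 0.896242
Bracket: 1 - 0.896242 = 0.103758
PV = $1,900.00 * 0.103758 / 0.0563 = $3,501.59

$3,501.59


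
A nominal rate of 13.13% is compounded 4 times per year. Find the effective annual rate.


Formula: EAR = (1 + r/m)^m - 1
Period rate: r/m = 0.1313 / 4 = 0.032825
Compounding: (1 + 0.032825)^4 = 1.137908
EAR = 1.137908 - 1 = 0.137908

0.137908


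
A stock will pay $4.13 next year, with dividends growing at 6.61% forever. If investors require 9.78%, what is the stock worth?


Formula: P = D1 / (r - g)
Spread: r - g = 0.0978 - 0.0661 = 0.0317
Substituting: P = $4.13 / 0.0317
P = $130.28

$130.28


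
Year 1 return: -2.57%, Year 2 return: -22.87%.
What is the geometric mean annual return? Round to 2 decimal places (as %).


Formula: Geometric mean = ((1+r1)*(1+r2))^(1/2) - 1
Product: (1 + -0.0257) * (1 + -0.2287) = 0.9743 * 0.7713 = 0.751478
Square root: 0.751478^0.5 = 0.866878
Geometric mean = 0.866878 - 1 = -0.133122
As percentage: -13.31%

-13.31%


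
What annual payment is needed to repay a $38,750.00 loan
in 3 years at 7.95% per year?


Formula: PMT = PV * r / (1 - (1+r)^(-n))
Denominator: 1 - (1 + 0.0795)^(-3) = 0.205064
Numerator: $38,750.00 * 0.0795 = 3080.625
PMT = 3080.625 / 0.205064 = $15,022.73

$15,022.73


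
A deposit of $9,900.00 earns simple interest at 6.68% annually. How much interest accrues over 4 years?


Formula: I = P * r * t
Substituting: I = $9,900.00 * 0.0668 * 4
Step: I = $9,900.00 * 0.2672
I = $2,645.28

$2,645.28


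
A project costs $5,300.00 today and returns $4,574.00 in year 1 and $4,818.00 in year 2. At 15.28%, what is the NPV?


Formula: NPV = C0 + C1/(1+r) + C2/(1+r)^2
Discount C1: $4,574.00 / (1 + 0.1528) = $3,967.73
Discount C2: $4,818.00 / (1 + 0.1528)^2 = $3,625.42
NPV = -$5,300.00 + $3,967.73 + $3,625.42 = $2,293.16

$2,293.16


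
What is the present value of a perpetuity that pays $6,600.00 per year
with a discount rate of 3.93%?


Formula: PV = C / r
Substituting: PV = $6,600.00 / 0.0393
PV = $167,938.93

$167,938.93


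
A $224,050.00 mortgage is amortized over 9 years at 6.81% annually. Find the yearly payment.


Formula: PMT = PV * r / (1 - (1+r)^(-n))
Denominator: 1 - (1 + 0.0681)^(-9) = 0.447296
Numerator: $224,050.00 * 0.0681 = 15257.805
PMT = 15257.805 / 0.447296 = $34,111.22

$34,111.22


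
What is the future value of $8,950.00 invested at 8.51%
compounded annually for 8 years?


Formula: FV = P * (1 + r)^n
Substituting: FV = $8,950.00 * (1 + 0.0851)^8
Growth factor: (1.0851)^8 = 1.922021
FV = $8,950.00 * 1.922021 = $17,202.09

$17,202.09


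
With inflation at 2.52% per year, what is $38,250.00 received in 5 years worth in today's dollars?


Formula: Real value = nominal / (1 + inflation)^years
Price level: (1 + 0.0252)^5 = 1.132512
Real value = $38,250.00 / 1.132512 = $33,774.46

$33,774.46


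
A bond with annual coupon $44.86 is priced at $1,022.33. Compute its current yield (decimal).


Formula: Current yield = annual coupon / price
Substituting: CY = $44.86 / $1,022.33
CY = 0.04388

0.04388


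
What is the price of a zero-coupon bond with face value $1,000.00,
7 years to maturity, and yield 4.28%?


Formula: Price = FV / (1 + r)^n
Substituting: Price = $1,000.00 / (1 + 0.0428)^7
Discount factor: (1.0428)^7 = 1.340933
Price = $1,000.00 / 1.340933 = $745.75

$745.75


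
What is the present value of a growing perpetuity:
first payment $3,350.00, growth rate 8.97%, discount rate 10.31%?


Formula: PV = C / (r - g)
Spread: r - g = 0.1031 - 0.0897 = 0.0134
Substituting: PV = $3,350.00 / 0.0134
PV = $250,000.00

$250,000.00


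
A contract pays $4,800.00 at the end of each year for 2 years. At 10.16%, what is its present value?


Formula: PV = PMT * (1 - (1+r)^(-n)) / r
Discount factor: (1 + 0.1016)^(-2) = 0.824047
Bracket: 1 - 0.824047 = 0.175953
PV = $4,800.00 * 0.175953 / 0.1016 = $8,312.73

$8,312.73


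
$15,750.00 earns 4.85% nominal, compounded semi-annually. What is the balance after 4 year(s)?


Formula: FV = P * (1 + r/m)^(m*t)
Period rate: r/m = 0.0485 / 2 = 0.02425
Total periods: m*t = 2 * 4 = 8
Growth factor: (1 + 0.02425)^8 = 1.211289
FV = $15,750.00 * 1.211289 = $19,077.80

$19,077.80


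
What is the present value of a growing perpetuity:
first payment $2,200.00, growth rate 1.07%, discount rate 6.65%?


Formula: PV = C / (r - g)
Spread: r - g = 0.0665 - 0.0107 = 0.0558
Substituting: PV = $2,200.00 / 0.0558
PV = $39,426.52

$39,426.52


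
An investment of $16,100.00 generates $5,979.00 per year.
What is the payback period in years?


Formula: Payback = investment / annual cash flow
Substituting: Payback = $16,100.00 / $5,979.00
Payback = 2.6928 years

2.6928 years
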